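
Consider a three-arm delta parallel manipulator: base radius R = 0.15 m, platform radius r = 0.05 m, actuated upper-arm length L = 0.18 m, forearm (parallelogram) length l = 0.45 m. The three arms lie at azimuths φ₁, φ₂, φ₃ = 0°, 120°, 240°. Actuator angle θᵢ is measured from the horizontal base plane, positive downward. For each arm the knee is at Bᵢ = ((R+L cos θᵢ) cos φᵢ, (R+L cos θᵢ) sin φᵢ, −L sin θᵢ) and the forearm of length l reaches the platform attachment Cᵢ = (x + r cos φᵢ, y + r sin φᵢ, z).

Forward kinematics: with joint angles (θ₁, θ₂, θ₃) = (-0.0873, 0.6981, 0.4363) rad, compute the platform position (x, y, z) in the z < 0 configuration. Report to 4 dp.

centre 1 = (0.2793·cos0.0°, 0.2793·sin0.0°, 0.0157) = (0.2793, 0.0000, 0.0157)
φ2=120.0°: virtual centre (-0.1189, 0.2060, -0.1157), radius l
centre 3 = (0.2631·cos240.0°, 0.2631·sin240.0°, -0.0761) = (-0.1316, -0.2279, -0.0761)
subtract pairs → two planes through P
plane₁₂: -0.7965x+0.4120y+-0.2628z = -0.0083
Cramer: x(z) = 0.0073-0.2785z;  y(z) = -0.0060+0.0994z
into |P−centre ₁|² = l²: 1.0874z² + 0.1189z + -0.1282 = 0;  Δ = 0.5718;  z = -0.4024 or 0.2930 → z<0 root = -0.4024
x = 0.1193, y = -0.0460

(0.1193, -0.0460, -0.4024)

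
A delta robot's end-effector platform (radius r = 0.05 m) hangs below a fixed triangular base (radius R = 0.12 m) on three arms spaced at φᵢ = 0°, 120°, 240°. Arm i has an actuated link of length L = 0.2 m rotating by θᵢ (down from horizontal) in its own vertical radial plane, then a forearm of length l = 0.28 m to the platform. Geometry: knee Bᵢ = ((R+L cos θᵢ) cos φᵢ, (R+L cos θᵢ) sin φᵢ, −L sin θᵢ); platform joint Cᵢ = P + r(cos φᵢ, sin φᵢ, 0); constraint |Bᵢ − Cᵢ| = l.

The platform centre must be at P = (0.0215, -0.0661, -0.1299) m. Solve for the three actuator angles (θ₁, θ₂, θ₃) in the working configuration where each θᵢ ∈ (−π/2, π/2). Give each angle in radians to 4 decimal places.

rotate P by −φ1: (0.0215, -0.0661, -0.1299)
  A cos θ + B sin θ = C:  0.0485·cos θ + -0.1299·sin θ = 0.0370
  γ=atan2(-0.1299,0.0485)=-1.2135;  ψ=arccos(0.2669)=1.3006;  θ1=γ+ψ≈0.0871
φ2=120.0° → target in arm frame (-0.0680, 0.0144)
  e−x'=0.1380;  (l²−L²−(e−x')²−y'²−z²)/2L = 0.0057
  θ2 = atan2(B,A) + arccos(C/0.1895) = 0.7856
rotate P by −φ3: (0.0465, 0.0517, -0.1299)
  e−x'=0.0235;  (l²−L²−(e−x')²−y'²−z²)/2L = 0.0458
  θ3 = atan2(B,A) + arccos(C/0.1320) = -0.1750

θ₁ = 0.0871, θ₂ = 0.7856, θ₃ = -0.1750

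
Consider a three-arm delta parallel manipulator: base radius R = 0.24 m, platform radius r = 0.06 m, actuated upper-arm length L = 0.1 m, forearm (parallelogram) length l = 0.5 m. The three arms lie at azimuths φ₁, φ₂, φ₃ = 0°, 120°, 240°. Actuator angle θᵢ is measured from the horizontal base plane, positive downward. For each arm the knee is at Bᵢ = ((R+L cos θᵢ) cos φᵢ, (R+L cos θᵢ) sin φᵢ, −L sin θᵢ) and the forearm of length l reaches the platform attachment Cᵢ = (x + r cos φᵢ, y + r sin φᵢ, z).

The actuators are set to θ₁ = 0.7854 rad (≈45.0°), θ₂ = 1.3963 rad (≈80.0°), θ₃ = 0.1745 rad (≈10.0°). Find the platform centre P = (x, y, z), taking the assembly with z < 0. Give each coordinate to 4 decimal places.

O1 = (0.2507·cos0.0°, 0.2507·sin0.0°, -0.0707) = (0.2507, 0.0000, -0.0707)
φ2=120.0°: virtual centre (-0.0987, 0.1709, -0.0985), radius l
φ3=240.0°: virtual centre (-0.1392, -0.2412, -0.0174), radius l
eliminate P² terms by subtracting sphere 1 from 2 and 3
[-0.6988 0.3418 -0.0555]·P = -0.0192;  [-0.7799 -0.4823 0.1067]·P = 0.0100
Cramer: x(z) = 0.0097+0.0160z;  y(z) = -0.0364+0.1953z
quadratic in z: (1.0384)z²+(0.1195)z+(-0.1856)=0, √Δ=0.8861 → z ∈ {-0.4842, 0.3691}; z = -0.4842 (taking z<0)
x = 0.0019, y = -0.1309

(0.0019, -0.1309, -0.4842)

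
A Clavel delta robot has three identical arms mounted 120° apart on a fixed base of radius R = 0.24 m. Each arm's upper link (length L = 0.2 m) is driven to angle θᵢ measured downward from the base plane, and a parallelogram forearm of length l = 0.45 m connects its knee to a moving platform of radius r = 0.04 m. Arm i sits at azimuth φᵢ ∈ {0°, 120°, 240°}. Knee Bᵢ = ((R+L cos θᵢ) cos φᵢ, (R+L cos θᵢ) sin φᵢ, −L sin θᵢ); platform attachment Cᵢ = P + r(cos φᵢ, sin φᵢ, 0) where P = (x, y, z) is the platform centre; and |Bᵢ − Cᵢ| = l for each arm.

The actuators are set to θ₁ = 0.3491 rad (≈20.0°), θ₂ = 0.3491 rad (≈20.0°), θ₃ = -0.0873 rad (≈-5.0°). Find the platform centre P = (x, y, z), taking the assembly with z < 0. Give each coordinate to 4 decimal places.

arm 1 at φ=0.0°: ρ1 = 0.3879;  S1 = (0.3879, 0.0000, -0.0684)
arm 2 at φ=120.0°: ρ2 = 0.3879;  S2 = (-0.1940, 0.3360, -0.0684)
S3 = (0.3992·cos240.0°, 0.3992·sin240.0°, 0.0174) = (-0.1996, -0.3458, 0.0174)
eliminate P² terms by subtracting sphere 1 from 2 and 3
plane₁₂: -1.1638x+0.6719y+0.0000z = 0.0000
det = 1.5944;  x = -0.0019+0.0724z,  y = -0.0033+0.1253z
into |P−S₁|² = l²: 1.0209z² + 0.0796z + -0.0458 = 0;  Δ = 0.1935;  z = -0.2544 or 0.1765 → z<0 root = -0.2544
x = -0.0203, y = -0.0352

(-0.0203, -0.0352, -0.2544)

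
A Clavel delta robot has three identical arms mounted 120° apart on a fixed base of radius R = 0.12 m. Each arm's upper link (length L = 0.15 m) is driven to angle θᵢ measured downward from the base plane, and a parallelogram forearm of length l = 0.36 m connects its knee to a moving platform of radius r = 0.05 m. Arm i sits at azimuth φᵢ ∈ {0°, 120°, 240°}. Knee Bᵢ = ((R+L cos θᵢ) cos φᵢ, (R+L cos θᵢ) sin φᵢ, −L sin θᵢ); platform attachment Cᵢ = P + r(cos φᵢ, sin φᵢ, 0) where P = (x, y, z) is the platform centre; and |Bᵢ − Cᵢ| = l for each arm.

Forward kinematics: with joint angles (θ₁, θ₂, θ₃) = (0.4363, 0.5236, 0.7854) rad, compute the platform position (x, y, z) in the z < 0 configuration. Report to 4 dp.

φ1=0.0°: virtual centre (0.2059, 0.0000, -0.0634), radius l
centre 2 = (0.1999·cos120.0°, 0.1999·sin120.0°, -0.0750) = (-0.1000, 0.1731, -0.0750)
φ3=240.0°: virtual centre (-0.0880, -0.1525, -0.1061), radius l
subtract pairs → two planes through P
plane₁₂: -0.6118x+0.3462y+-0.0232z = -0.0008
Cramer: x(z) = 0.0044-0.0939z;  y(z) = 0.0053-0.0988z
sphere 1 gives Az²+Bz+C=0 with A=1.0186, B=0.1636, C=-0.0849;  B²−4AC=0.3728;  roots -0.3800, 0.2194;  negative root z = -0.3800
x = 0.0401, y = 0.0428

(0.0401, 0.0428, -0.3800)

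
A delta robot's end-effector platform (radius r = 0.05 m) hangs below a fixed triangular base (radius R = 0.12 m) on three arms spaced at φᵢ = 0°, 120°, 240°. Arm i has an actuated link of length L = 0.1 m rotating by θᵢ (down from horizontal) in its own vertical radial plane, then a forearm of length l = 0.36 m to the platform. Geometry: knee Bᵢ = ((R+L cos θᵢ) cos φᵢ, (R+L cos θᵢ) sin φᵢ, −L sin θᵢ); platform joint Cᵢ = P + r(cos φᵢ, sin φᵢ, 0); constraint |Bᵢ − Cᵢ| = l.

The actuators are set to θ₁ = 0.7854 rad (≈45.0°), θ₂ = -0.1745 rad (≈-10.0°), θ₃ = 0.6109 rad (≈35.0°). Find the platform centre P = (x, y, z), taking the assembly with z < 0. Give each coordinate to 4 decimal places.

(-0.0809, 0.0930, -0.3387)

φ1=0.0°: virtual centre (0.1407, 0.0000, -0.0707), radius l
arm 2 at φ=120.0°: ρ2 = 0.1685;  O2 = (-0.0842, 0.1459, 0.0174)
O3 = (0.1519·cos240.0°, 0.1519·sin240.0°, -0.0574) = (-0.0760, -0.1316, -0.0574)
|O₂|²−|O₁|² = 0.0039;  |O₃|²−|O₁|² = 0.0016
[-0.4499 0.2918 0.1761]·P = 0.0039;  [-0.4333 -0.2631 0.0267]·P = 0.0016
Cramer: x(z) = -0.0060+0.2211z;  y(z) = 0.0040-0.2627z
quadratic in z: (1.1179)z²+(0.0744)z+(-0.1030)=0, √Δ=0.6829 → z ∈ {-0.3387, 0.2721}; z = -0.3387 (taking z<0)
x = -0.0809, y = 0.0930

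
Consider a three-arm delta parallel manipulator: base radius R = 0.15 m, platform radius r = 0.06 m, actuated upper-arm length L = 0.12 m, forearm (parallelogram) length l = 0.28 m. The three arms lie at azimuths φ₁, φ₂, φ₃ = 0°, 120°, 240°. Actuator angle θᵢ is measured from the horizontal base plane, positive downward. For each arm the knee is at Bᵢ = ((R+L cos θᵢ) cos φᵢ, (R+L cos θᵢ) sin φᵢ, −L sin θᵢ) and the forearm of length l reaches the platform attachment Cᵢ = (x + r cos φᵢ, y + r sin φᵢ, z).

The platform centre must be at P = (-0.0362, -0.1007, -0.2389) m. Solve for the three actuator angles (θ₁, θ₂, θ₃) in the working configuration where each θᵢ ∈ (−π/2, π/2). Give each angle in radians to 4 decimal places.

φ1=0.0° → target in arm frame (-0.0362, -0.1007)
  A cos θ + B sin θ = C:  0.1262·cos θ + -0.2389·sin θ = -0.0798
  √(A²+B²)=0.2702;  θ1 = -1.0848+1.8704 ≈ 0.7856
rotate P by −φ2: (-0.0691, 0.0817, -0.2389)
  A cos θ + B sin θ = C:  0.1591·cos θ + -0.2389·sin θ = -0.1044
  √(A²+B²)=0.2870;  θ2 = -0.9833+1.9432 ≈ 0.9599
rotate P by −φ3: (0.1053, 0.0190, -0.2389)
  e−x'=-0.0153;  (l²−L²−(e−x')²−y'²−z²)/2L = 0.0264
  θ3 = atan2(B,A) + arccos(C/0.2394) = -0.1744

θ₁ = 0.7856, θ₂ = 0.9599, θ₃ = -0.1744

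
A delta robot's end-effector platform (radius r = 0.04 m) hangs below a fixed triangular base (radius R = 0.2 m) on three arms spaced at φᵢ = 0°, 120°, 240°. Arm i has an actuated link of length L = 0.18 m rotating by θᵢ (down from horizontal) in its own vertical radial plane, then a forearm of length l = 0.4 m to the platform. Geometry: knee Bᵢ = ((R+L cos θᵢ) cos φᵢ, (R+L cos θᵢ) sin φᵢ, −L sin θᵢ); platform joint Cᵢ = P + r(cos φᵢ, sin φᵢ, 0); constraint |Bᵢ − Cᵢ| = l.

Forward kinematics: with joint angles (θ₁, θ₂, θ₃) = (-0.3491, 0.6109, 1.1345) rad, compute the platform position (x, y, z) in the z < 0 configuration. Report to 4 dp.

(0.1442, 0.0716, -0.2858)

arm 1 at φ=0.0°: ρ1 = 0.3291;  S1 = (0.3291, 0.0000, 0.0616)
arm 2 at φ=120.0°: ρ2 = 0.3074;  S2 = (-0.1537, 0.2663, -0.1032)
arm 3 at φ=240.0°: ρ3 = 0.2361;  S3 = (-0.1180, -0.2044, -0.1631)
eliminate P² terms by subtracting sphere 1 from 2 and 3
[-0.9657 0.5325 -0.3296]·P = -0.0069;  [-0.8944 -0.4089 -0.4494]·P = -0.0298
Cramer: x(z) = 0.0215-0.4294z;  y(z) = 0.0259-0.1598z
sphere 1 gives Az²+Bz+C=0 with A=1.2100, B=0.1328, C=-0.0609;  B²−4AC=0.3123;  roots -0.2858, 0.1760;  negative root z = -0.2858
x = 0.1442, y = 0.0716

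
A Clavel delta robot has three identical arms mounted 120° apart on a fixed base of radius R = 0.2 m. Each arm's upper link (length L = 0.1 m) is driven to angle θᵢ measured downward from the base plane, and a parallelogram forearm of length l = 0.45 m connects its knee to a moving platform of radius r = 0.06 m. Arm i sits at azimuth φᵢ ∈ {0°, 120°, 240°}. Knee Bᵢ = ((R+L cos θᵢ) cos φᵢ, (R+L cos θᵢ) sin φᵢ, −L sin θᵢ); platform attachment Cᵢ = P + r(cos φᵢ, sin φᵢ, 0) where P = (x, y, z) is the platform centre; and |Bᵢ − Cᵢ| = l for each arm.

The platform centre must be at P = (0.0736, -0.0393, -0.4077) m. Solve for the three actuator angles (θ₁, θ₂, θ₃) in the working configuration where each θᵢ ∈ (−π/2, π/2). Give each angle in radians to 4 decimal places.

rotate P by −φ1: (0.0736, -0.0393, -0.4077)
  e−x'=0.0664;  (l²−L²−(e−x')²−y'²−z²)/2L = 0.1016
  θ1 = atan2(B,A) + arccos(C/0.4131) = -0.0872
rotate P by −φ2: (-0.0708, -0.0441, -0.4077)
  A=0.2108, B=-0.4077, C=(l²−L²−A²−y'²−z²)/(2L)=-0.1006
  √(A²+B²)=0.4590;  θ2 = -1.0935+1.7917 ≈ 0.6982
rotate P by −φ3: (-0.0028, 0.0834, -0.4077)
  A cos θ + B sin θ = C:  0.1428·cos θ + -0.4077·sin θ = -0.0053
  √(A²+B²)=0.4320;  θ3 = -1.2340+1.5830 ≈ 0.3490

θ₁ = -0.0872, θ₂ = 0.6982, θ₃ = 0.3490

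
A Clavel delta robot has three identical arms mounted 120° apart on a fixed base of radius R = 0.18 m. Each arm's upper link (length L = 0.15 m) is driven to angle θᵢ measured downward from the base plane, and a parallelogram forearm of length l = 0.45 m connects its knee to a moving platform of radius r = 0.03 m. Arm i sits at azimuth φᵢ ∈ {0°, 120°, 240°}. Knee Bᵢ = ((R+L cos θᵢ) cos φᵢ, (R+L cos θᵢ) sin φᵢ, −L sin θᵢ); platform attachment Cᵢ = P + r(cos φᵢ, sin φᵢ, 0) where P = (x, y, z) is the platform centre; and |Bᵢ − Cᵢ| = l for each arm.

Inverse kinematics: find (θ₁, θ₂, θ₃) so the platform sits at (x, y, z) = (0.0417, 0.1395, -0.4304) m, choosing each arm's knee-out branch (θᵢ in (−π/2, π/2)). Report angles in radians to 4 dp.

θ₁ = 0.5237, θ₂ = 0.2621, θ₃ = 1.2220

arm 1 (φ=0.0°): x'=0.0417, y'=0.1395
  A=0.1083, B=-0.4304, C=(l²−L²−A²−y'²−z²)/(2L)=-0.1214
  θ1 = atan2(B,A) + arccos(C/0.4438) = 0.5237
arm 2 (φ=120.0°): x'=0.1000, y'=-0.1059
  A cos θ + B sin θ = C:  0.0500·cos θ + -0.4304·sin θ = -0.0632
  √(A²+B²)=0.4333;  θ2 = -1.4551+1.7171 ≈ 0.2621
arm 3 (φ=240.0°): x'=-0.1417, y'=-0.0336
  e−x'=0.2917;  (l²−L²−(e−x')²−y'²−z²)/2L = -0.3048
  θ3 = atan2(B,A) + arccos(C/0.5199) = 1.2220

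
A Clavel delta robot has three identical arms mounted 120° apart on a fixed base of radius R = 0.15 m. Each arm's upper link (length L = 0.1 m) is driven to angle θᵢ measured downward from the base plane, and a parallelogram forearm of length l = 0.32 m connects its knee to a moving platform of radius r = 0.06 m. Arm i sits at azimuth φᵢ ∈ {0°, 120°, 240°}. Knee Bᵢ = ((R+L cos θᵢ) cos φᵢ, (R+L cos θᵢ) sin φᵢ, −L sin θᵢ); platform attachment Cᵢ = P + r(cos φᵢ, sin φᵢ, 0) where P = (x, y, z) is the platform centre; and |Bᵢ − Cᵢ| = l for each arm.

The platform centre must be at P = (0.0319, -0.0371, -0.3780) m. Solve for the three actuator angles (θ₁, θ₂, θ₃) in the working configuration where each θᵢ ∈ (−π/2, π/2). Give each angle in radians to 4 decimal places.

φ1=0.0° → target in arm frame (0.0319, -0.0371)
  e−x'=0.0581;  (l²−L²−(e−x')²−y'²−z²)/2L = -0.2762
  √(A²+B²)=0.3824;  θ1 = -1.4183+2.3777 ≈ 0.9594
φ2=120.0° → target in arm frame (-0.0481, -0.0091)
  A cos θ + B sin θ = C:  0.1381·cos θ + -0.3780·sin θ = -0.3482
  γ=atan2(-0.3780,0.1381)=-1.2206;  ψ=arccos(-0.8651)=2.6162;  θ2=γ+ψ≈1.3957
φ3=240.0° → target in arm frame (0.0162, 0.0462)
  A cos θ + B sin θ = C:  0.0738·cos θ + -0.3780·sin θ = -0.2903
  γ=atan2(-0.3780,0.0738)=-1.3779;  ψ=arccos(-0.7538)=2.4247;  θ3=γ+ψ≈1.0467

θ₁ = 0.9594, θ₂ = 1.3957, θ₃ = 1.0467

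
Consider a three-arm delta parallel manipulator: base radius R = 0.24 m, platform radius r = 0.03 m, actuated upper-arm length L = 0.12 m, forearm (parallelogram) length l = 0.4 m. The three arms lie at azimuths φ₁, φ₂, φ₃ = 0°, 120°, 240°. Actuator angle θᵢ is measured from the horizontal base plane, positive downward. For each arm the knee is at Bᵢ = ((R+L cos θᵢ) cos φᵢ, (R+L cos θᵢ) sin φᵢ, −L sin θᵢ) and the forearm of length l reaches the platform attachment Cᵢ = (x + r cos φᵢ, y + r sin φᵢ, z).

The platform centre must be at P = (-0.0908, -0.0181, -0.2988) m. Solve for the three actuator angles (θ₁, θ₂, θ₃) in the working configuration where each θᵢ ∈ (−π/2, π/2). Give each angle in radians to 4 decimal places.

arm 1 (φ=0.0°): x'=-0.0908, y'=-0.0181
  A cos θ + B sin θ = C:  0.3008·cos θ + -0.2988·sin θ = -0.1437
  √(A²+B²)=0.4240;  θ1 = -0.7821+1.9166 ≈ 1.1345
φ2=120.0° → target in arm frame (0.0297, 0.0877)
  A cos θ + B sin θ = C:  0.1803·cos θ + -0.2988·sin θ = 0.0672
  √(A²+B²)=0.3490;  θ2 = -1.0279+1.3770 ≈ 0.3491
rotate P by −φ3: (0.0611, -0.0696, -0.2988)
  A=0.1489, B=-0.2988, C=(l²−L²−A²−y'²−z²)/(2L)=0.1221
  √(A²+B²)=0.3339;  θ3 = -1.1084+1.1965 ≈ 0.0880

θ₁ = 1.1345, θ₂ = 0.3491, θ₃ = 0.0880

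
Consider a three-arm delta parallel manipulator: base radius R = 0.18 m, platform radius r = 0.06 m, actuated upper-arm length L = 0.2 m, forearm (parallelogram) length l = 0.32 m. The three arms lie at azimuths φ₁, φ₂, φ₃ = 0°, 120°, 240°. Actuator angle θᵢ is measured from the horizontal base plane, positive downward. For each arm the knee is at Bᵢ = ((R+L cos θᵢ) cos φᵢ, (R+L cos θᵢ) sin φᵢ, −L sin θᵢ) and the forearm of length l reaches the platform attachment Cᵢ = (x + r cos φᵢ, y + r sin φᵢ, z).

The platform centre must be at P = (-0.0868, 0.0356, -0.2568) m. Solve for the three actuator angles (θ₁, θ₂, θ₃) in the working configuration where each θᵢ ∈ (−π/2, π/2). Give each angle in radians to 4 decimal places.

rotate P by −φ1: (-0.0868, 0.0356, -0.2568)
  A=0.2068, B=-0.2568, C=(l²−L²−A²−y'²−z²)/(2L)=-0.1189
  γ=atan2(-0.2568,0.2068)=-0.8928;  ψ=arccos(-0.3608)=1.9399;  θ1=γ+ψ≈1.0470
φ2=120.0° → target in arm frame (0.0742, 0.0574)
  A=0.0458, B=-0.2568, C=(l²−L²−A²−y'²−z²)/(2L)=-0.0223
  √(A²+B²)=0.2608;  θ2 = -1.3944+1.6565 ≈ 0.2621
φ3=240.0° → target in arm frame (0.0126, -0.0930)
  A cos θ + B sin θ = C:  0.1074·cos θ + -0.2568·sin θ = -0.0593
  γ=atan2(-0.2568,0.1074)=-1.1746;  ψ=arccos(-0.2131)=1.7856;  θ3=γ+ψ≈0.6110

θ₁ = 1.0470, θ₂ = 0.2621, θ₃ = 0.6110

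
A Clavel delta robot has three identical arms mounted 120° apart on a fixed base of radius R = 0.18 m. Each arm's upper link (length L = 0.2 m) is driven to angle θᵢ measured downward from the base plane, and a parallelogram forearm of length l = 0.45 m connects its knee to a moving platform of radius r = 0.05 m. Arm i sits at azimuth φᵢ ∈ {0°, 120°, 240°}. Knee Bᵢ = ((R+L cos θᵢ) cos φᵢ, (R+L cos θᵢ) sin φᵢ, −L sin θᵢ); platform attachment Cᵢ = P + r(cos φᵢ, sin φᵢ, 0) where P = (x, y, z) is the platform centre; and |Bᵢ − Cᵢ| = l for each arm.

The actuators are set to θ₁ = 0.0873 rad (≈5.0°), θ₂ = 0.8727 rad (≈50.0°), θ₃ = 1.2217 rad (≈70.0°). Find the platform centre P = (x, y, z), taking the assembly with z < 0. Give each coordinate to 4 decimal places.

arm 1 at φ=0.0°: e+L cos θ1 = 0.3292;  S1 = (0.3292, 0.0000, -0.0174)
arm 2 at φ=120.0°: e+L cos θ2 = 0.2586;  S2 = (-0.1293, 0.2239, -0.1532)
φ3=240.0°: virtual centre (-0.0992, -0.1718, -0.1879), radius l
eliminate P² terms by subtracting sphere 1 from 2 and 3
plane₁₂: -0.9170x+0.4478y+-0.2716z = -0.0184
det = 0.6989;  x = 0.0308+-0.3520z,  y = 0.0221+-0.1145z
quadratic in z: (1.1370)z²+(0.2399)z+(-0.1127)=0, √Δ=0.7550 → z ∈ {-0.4375, 0.2265}; z = -0.4375 (taking z<0)
x = 0.1848, y = 0.0722

(0.1848, 0.0722, -0.4375)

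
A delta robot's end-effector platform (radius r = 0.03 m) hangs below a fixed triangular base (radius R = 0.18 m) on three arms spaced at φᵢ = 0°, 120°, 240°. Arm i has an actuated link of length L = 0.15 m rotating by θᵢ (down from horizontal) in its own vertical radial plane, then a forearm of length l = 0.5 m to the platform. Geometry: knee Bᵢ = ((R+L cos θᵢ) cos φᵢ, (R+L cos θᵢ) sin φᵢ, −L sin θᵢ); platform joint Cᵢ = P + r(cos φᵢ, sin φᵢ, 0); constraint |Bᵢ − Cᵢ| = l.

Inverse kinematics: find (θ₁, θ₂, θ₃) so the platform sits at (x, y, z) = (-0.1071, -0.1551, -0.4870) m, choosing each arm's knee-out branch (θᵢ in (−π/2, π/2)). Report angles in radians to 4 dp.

φ1=0.0° → target in arm frame (-0.1071, -0.1551)
  e−x'=0.2571;  (l²−L²−(e−x')²−y'²−z²)/2L = -0.3328
  γ=atan2(-0.4870,0.2571)=-1.0851;  ψ=arccos(-0.6042)=2.2196;  θ1=γ+ψ≈1.1345
rotate P by −φ2: (-0.0808, 0.1703, -0.4870)
  e−x'=0.2308;  (l²−L²−(e−x')²−y'²−z²)/2L = -0.3064
  √(A²+B²)=0.5389;  θ2 = -1.1283+2.1756 ≈ 1.0473
rotate P by −φ3: (0.1879, -0.0152, -0.4870)
  e−x'=-0.0379;  (l²−L²−(e−x')²−y'²−z²)/2L = -0.0378
  θ3 = atan2(B,A) + arccos(C/0.4885) = -0.0002

θ₁ = 1.1345, θ₂ = 1.0473, θ₃ = -0.0002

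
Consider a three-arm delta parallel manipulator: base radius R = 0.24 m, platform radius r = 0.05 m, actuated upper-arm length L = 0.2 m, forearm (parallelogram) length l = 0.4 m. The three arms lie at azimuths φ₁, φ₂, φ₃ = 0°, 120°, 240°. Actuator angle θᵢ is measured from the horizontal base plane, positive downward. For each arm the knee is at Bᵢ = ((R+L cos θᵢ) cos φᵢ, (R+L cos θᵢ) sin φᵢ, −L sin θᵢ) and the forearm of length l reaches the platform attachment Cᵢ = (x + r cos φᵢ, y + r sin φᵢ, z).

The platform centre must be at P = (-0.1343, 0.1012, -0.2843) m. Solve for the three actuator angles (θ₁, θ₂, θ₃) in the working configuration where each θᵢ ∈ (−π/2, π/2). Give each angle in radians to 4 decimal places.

φ1=0.0° → target in arm frame (-0.1343, 0.1012)
  e−x'=0.3243;  (l²−L²−(e−x')²−y'²−z²)/2L = -0.1906
  √(A²+B²)=0.4313;  θ1 = -0.7198+2.0286 ≈ 1.3088
φ2=120.0° → target in arm frame (0.1548, 0.0657)
  A cos θ + B sin θ = C:  0.0352·cos θ + -0.2843·sin θ = 0.0840
  γ=atan2(-0.2843,0.0352)=-1.4476;  ψ=arccos(0.2934)=1.2731;  θ2=γ+ψ≈-0.1745
arm 3 (φ=240.0°): x'=-0.0205, y'=-0.1669
  e−x'=0.2105;  (l²−L²−(e−x')²−y'²−z²)/2L = -0.0825
  √(A²+B²)=0.3537;  θ3 = -0.9335+1.8061 ≈ 0.8726

θ₁ = 1.3088, θ₂ = -0.1745, θ₃ = 0.8726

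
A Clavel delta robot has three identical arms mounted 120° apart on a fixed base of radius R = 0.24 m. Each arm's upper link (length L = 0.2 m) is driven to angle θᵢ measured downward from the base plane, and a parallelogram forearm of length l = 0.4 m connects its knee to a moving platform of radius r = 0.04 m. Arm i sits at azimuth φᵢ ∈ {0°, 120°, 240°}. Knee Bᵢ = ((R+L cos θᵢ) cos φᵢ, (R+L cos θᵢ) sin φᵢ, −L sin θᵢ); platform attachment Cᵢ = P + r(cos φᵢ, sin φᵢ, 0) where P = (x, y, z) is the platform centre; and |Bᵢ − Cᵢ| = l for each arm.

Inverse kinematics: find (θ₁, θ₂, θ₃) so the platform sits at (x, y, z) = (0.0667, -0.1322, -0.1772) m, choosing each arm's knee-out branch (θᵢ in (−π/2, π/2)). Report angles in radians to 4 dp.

φ1=0.0° → target in arm frame (0.0667, -0.1322)
  A cos θ + B sin θ = C:  0.1333·cos θ + -0.1772·sin θ = 0.1334
  √(A²+B²)=0.2217;  θ1 = -0.9259+0.9254 ≈ -0.0005
arm 2 (φ=120.0°): x'=-0.1478, y'=0.0083
  A cos θ + B sin θ = C:  0.3478·cos θ + -0.1772·sin θ = -0.0812
  θ2 = atan2(B,A) + arccos(C/0.3904) = 1.3090
rotate P by −φ3: (0.0811, 0.1239, -0.1772)
  A=0.1189, B=-0.1772, C=(l²−L²−A²−y'²−z²)/(2L)=0.1478
  γ=atan2(-0.1772,0.1189)=-0.9800;  ψ=arccos(0.6928)=0.8054;  θ3=γ+ψ≈-0.1745

θ₁ = -0.0005, θ₂ = 1.3090, θ₃ = -0.1745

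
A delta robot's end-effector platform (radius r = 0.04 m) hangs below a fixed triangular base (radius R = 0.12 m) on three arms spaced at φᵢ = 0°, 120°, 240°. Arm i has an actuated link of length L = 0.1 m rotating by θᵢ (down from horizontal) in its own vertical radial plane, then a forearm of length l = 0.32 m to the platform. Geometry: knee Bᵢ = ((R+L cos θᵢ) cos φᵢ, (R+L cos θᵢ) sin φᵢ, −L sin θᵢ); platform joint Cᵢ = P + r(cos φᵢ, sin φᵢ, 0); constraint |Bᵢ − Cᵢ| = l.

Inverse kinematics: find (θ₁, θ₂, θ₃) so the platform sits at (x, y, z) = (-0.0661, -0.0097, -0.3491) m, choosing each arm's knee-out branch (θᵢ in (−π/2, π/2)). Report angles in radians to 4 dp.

φ1=0.0° → target in arm frame (-0.0661, -0.0097)
  A cos θ + B sin θ = C:  0.1461·cos θ + -0.3491·sin θ = -0.2546
  √(A²+B²)=0.3784;  θ1 = -1.1744+2.3086 ≈ 1.1341
rotate P by −φ2: (0.0246, 0.0621, -0.3491)
  A cos θ + B sin θ = C:  0.0554·cos θ + -0.3491·sin θ = -0.1820
  √(A²+B²)=0.3535;  θ2 = -1.4136+2.1115 ≈ 0.6980
rotate P by −φ3: (0.0415, -0.0524, -0.3491)
  e−x'=0.0385;  (l²−L²−(e−x')²−y'²−z²)/2L = -0.1685
  γ=atan2(-0.3491,0.0385)=-1.4608;  ψ=arccos(-0.4798)=2.0712;  θ3=γ+ψ≈0.6104

θ₁ = 1.1341, θ₂ = 0.6980, θ₃ = 0.6104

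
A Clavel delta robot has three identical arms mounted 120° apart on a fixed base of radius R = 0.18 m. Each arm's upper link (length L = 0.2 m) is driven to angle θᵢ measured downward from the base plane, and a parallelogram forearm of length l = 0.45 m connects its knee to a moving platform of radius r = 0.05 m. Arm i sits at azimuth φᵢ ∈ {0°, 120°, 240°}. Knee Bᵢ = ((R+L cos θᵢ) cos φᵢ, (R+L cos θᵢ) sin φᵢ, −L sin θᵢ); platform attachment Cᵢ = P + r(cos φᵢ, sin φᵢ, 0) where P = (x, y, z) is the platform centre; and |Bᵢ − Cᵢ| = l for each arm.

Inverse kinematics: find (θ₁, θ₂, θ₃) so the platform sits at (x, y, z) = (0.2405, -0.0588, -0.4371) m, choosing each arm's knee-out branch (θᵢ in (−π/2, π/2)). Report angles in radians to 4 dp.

rotate P by −φ1: (0.2405, -0.0588, -0.4371)
  A=-0.1105, B=-0.4371, C=(l²−L²−A²−y'²−z²)/(2L)=-0.1106
  γ=atan2(-0.4371,-0.1105)=-1.8184;  ψ=arccos(-0.2452)=1.8185;  θ1=γ+ψ≈0.0001
rotate P by −φ2: (-0.1712, -0.1789, -0.4371)
  A=0.3012, B=-0.4371, C=(l²−L²−A²−y'²−z²)/(2L)=-0.3781
  √(A²+B²)=0.5308;  θ2 = -0.9675+2.3637 ≈ 1.3962
φ3=240.0° → target in arm frame (-0.0693, 0.2377)
  A=0.1993, B=-0.4371, C=(l²−L²−A²−y'²−z²)/(2L)=-0.3119
  γ=atan2(-0.4371,0.1993)=-1.1429;  ψ=arccos(-0.6493)=2.2775;  θ3=γ+ψ≈1.1346

θ₁ = 0.0001, θ₂ = 1.3962, θ₃ = 1.1346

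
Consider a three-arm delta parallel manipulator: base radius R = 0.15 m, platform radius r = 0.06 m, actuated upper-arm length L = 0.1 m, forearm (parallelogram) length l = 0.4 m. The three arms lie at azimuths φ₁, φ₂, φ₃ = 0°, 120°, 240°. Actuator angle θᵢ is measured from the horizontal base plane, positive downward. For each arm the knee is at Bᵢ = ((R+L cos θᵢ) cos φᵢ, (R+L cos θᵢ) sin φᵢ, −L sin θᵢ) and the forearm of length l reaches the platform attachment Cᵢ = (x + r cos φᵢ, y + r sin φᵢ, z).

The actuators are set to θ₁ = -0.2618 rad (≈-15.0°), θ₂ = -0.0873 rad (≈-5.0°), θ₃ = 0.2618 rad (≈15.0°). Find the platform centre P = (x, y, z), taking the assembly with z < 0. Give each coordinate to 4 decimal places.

φ1=0.0°: virtual centre (0.1866, 0.0000, 0.0259), radius l
arm 2 at φ=120.0°: (R−r)+L cos θ2 = 0.1896;  O2 = (-0.0948, 0.1642, 0.0087)
O3 = (0.1866·cos240.0°, 0.1866·sin240.0°, -0.0259) = (-0.0933, -0.1616, -0.0259)
|O₂|²−|O₁|² = 0.0005;  |O₃|²−|O₁|² = 0.0000
[-0.5628 0.3284 -0.0343]·P = 0.0005;  [-0.5598 -0.3232 -0.1035]·P = 0.0000
Cramer: x(z) = -0.0005-0.1233z;  y(z) = 0.0008-0.1068z
into |P−O₁|² = l²: 1.0266z² + -0.0058z + -0.1243 = 0;  Δ = 0.5106;  z = -0.3452 or 0.3509 → z<0 root = -0.3452
x = 0.0421, y = 0.0377

(0.0421, 0.0377, -0.3452)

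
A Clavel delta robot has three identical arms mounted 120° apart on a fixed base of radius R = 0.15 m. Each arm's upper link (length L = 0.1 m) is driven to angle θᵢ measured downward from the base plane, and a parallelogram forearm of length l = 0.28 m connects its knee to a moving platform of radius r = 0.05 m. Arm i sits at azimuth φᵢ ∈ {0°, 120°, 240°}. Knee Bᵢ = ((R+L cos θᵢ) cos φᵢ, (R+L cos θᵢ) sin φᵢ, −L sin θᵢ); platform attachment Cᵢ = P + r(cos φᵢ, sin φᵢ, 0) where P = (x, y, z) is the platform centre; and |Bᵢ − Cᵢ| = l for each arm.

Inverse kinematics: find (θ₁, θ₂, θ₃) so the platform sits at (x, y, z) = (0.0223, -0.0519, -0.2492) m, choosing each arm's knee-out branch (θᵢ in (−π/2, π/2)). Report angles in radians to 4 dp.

arm 1 (φ=0.0°): x'=0.0223, y'=-0.0519
  e−x'=0.0777;  (l²−L²−(e−x')²−y'²−z²)/2L = -0.0122
  θ1 = atan2(B,A) + arccos(C/0.2610) = 0.3488
rotate P by −φ2: (-0.0561, 0.0066, -0.2492)
  e−x'=0.1561;  (l²−L²−(e−x')²−y'²−z²)/2L = -0.0906
  θ2 = atan2(B,A) + arccos(C/0.2941) = 0.8726
arm 3 (φ=240.0°): x'=0.0338, y'=0.0453
  e−x'=0.0662;  (l²−L²−(e−x')²−y'²−z²)/2L = -0.0007
  √(A²+B²)=0.2578;  θ3 = -1.3111+1.5734 ≈ 0.2622

θ₁ = 0.3488, θ₂ = 0.8726, θ₃ = 0.2622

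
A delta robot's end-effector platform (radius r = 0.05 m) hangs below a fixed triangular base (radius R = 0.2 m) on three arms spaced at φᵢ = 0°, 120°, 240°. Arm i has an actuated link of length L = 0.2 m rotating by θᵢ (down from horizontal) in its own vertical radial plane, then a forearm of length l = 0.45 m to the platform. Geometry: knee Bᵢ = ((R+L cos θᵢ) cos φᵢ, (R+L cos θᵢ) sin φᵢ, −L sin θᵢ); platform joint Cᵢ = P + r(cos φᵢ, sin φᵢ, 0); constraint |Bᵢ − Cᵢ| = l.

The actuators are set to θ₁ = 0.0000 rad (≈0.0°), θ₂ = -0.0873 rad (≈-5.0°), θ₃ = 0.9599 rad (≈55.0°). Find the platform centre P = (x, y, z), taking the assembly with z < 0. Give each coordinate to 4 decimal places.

φ1=0.0°: virtual centre (0.3500, 0.0000, 0.0000), radius l
φ2=120.0°: virtual centre (-0.1746, 0.3024, 0.0174), radius l
φ3=240.0°: virtual centre (-0.1324, -0.2293, -0.1638), radius l
|O₂|²−|O₁|² = -0.0002;  |O₃|²−|O₁|² = -0.0256
[-1.0492 0.6049 0.0349]·P = -0.0002;  [-0.9647 -0.4585 -0.3277]·P = -0.0256
Cramer: x(z) = 0.0146-0.1711z;  y(z) = 0.0250-0.3545z
sphere 1 gives Az²+Bz+C=0 with A=1.1550, B=0.0971, C=-0.0894;  B²−4AC=0.4225;  roots -0.3234, 0.2394;  negative root z = -0.3234
x = 0.0700, y = 0.1397

(0.0700, 0.1397, -0.3234)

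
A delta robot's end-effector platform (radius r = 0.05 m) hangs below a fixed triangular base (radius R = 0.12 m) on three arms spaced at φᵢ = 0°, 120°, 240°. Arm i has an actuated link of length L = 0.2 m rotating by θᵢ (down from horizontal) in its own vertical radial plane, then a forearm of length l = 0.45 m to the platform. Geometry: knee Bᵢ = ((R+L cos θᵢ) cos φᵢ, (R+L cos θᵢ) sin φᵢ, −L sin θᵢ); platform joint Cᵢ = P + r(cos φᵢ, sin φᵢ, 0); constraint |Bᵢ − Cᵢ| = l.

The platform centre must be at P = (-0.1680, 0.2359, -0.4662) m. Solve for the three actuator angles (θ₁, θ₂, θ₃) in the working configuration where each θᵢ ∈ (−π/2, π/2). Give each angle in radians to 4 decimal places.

arm 1 (φ=0.0°): x'=-0.1680, y'=0.2359
  A cos θ + B sin θ = C:  0.2380·cos θ + -0.4662·sin θ = -0.4178
  θ1 = atan2(B,A) + arccos(C/0.5234) = 1.3964
rotate P by −φ2: (0.2883, 0.0275, -0.4662)
  e−x'=-0.2183;  (l²−L²−(e−x')²−y'²−z²)/2L = -0.2581
  √(A²+B²)=0.5148;  θ2 = -2.0087+2.0961 ≈ 0.0874
φ3=240.0° → target in arm frame (-0.1203, -0.2634)
  A=0.1903, B=-0.4662, C=(l²−L²−A²−y'²−z²)/(2L)=-0.4011
  √(A²+B²)=0.5035;  θ3 = -1.1833+2.4925 ≈ 1.3093

θ₁ = 1.3964, θ₂ = 0.0874, θ₃ = 1.3093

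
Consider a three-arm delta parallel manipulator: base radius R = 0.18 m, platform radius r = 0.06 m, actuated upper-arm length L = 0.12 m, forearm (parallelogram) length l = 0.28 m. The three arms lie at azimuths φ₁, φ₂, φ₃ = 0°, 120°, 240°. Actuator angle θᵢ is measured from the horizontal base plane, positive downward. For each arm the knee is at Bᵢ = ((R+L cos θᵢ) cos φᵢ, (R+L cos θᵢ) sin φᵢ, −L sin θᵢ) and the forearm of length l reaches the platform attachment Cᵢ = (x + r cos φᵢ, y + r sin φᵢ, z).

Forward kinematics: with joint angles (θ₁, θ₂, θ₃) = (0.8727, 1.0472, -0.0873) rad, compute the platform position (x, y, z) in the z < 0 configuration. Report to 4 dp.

S1 = (0.1971·cos0.0°, 0.1971·sin0.0°, -0.0919) = (0.1971, 0.0000, -0.0919)
arm 2 at φ=120.0°: ρ2 = 0.1800;  S2 = (-0.0900, 0.1559, -0.1039)
φ3=240.0°: virtual centre (-0.1198, -0.2075, 0.0105), radius l
subtract pairs → two planes through P
plane₁₂: -0.5743x+0.3118y+-0.0240z = -0.0041
det = 0.4359;  x = -0.0034+0.1236z,  y = -0.0194+0.3047z
into |P−S₁|² = l²: 1.1081z² + 0.1225z + -0.0294 = 0;  Δ = 0.1452;  z = -0.2272 or 0.1167 → z<0 root = -0.2272
x = -0.0315, y = -0.0886

(-0.0315, -0.0886, -0.2272)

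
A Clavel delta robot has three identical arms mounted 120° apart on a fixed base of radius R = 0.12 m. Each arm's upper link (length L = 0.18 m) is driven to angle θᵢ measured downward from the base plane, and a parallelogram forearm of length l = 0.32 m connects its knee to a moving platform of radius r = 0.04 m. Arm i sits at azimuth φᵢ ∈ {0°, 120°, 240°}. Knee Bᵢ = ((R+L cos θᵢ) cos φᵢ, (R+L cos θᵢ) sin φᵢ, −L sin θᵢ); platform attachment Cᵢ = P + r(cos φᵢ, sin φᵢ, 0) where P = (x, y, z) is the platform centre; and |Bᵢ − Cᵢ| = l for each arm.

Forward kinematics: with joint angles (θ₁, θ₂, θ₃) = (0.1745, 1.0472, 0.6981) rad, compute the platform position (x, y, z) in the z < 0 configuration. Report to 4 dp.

(0.1088, -0.0561, -0.3091)

arm 1 at φ=0.0°: ρ1 = 0.2573;  centre 1 = (0.2573, 0.0000, -0.0313)
arm 2 at φ=120.0°: ρ2 = 0.1700;  centre 2 = (-0.0850, 0.1472, -0.1559)
centre 3 = (0.2179·cos240.0°, 0.2179·sin240.0°, -0.1157) = (-0.1089, -0.1887, -0.1157)
|centre ₂|²−|centre ₁|² = -0.0140;  |centre ₃|²−|centre ₁|² = -0.0063
plane₁₂: -0.6845x+0.2944y+-0.2493z = -0.0140
det = 0.4740;  x = 0.0150+-0.3034z,  y = -0.0125+0.1413z
quadratic in z: (1.1120)z²+(0.2060)z+(-0.0426)=0, √Δ=0.4815 → z ∈ {-0.3091, 0.1239}; z = -0.3091 (taking z<0)
x = 0.1088, y = -0.0561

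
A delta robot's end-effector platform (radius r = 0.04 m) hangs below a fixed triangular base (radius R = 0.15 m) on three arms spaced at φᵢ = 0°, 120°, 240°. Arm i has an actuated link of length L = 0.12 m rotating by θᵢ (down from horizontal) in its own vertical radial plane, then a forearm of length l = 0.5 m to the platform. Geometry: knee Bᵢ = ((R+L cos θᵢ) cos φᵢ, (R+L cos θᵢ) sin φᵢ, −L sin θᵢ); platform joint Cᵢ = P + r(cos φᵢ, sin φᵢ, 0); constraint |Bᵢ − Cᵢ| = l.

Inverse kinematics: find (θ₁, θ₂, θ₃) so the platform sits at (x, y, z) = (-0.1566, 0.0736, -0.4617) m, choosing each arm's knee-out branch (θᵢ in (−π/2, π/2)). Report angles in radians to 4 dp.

θ₁ = 0.9598, θ₂ = -0.1743, θ₃ = 0.3493

φ1=0.0° → target in arm frame (-0.1566, 0.0736)
  A cos θ + B sin θ = C:  0.2666·cos θ + -0.4617·sin θ = -0.2252
  γ=atan2(-0.4617,0.2666)=-1.0471;  ψ=arccos(-0.4225)=2.0070;  θ1=γ+ψ≈0.9598
arm 2 (φ=120.0°): x'=0.1420, y'=0.0988
  A=-0.0320, B=-0.4617, C=(l²−L²−A²−y'²−z²)/(2L)=0.0485
  √(A²+B²)=0.4628;  θ2 = -1.6401+1.4658 ≈ -0.1743
φ3=240.0° → target in arm frame (0.0146, -0.1724)
  e−x'=0.0954;  (l²−L²−(e−x')²−y'²−z²)/2L = -0.0684
  √(A²+B²)=0.4715;  θ3 = -1.3670+1.7163 ≈ 0.3493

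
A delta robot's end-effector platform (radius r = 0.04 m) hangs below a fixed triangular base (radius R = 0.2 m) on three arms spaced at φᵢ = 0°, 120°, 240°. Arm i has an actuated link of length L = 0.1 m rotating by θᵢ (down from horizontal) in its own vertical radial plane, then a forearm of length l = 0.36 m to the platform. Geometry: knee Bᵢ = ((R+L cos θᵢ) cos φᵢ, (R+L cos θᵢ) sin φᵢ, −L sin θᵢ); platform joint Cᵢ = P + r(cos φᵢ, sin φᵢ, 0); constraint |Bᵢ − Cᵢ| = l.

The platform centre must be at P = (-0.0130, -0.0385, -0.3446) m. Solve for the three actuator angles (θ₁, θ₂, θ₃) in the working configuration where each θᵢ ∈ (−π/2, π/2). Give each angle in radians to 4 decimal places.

θ₁ = 0.8727, θ₂ = 0.9595, θ₃ = 0.5236

arm 1 (φ=0.0°): x'=-0.0130, y'=-0.0385
  A=0.1730, B=-0.3446, C=(l²−L²−A²−y'²−z²)/(2L)=-0.1528
  θ1 = atan2(B,A) + arccos(C/0.3856) = 0.8727
rotate P by −φ2: (-0.0268, 0.0305, -0.3446)
  A cos θ + B sin θ = C:  0.1868·cos θ + -0.3446·sin θ = -0.1749
  √(A²+B²)=0.3920;  θ2 = -1.0740+2.0334 ≈ 0.9595
rotate P by −φ3: (0.0398, 0.0080, -0.3446)
  e−x'=0.1202;  (l²−L²−(e−x')²−y'²−z²)/2L = -0.0683
  γ=atan2(-0.3446,0.1202)=-1.2353;  ψ=arccos(-0.1870)=1.7589;  θ3=γ+ψ≈0.5236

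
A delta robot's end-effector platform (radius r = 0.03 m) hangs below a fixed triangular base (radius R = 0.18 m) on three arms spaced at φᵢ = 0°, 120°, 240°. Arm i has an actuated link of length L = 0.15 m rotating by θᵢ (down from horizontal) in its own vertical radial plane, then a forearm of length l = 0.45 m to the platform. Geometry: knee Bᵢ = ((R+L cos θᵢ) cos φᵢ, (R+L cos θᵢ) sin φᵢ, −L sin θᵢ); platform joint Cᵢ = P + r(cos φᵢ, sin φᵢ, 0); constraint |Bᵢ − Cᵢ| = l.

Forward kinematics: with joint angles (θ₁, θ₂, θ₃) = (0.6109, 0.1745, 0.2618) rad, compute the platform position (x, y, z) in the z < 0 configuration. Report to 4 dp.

(-0.0581, 0.0104, -0.3908)

φ1=0.0°: virtual centre (0.2729, 0.0000, -0.0860), radius l
S2 = (0.2977·cos120.0°, 0.2977·sin120.0°, -0.0260) = (-0.1489, 0.2578, -0.0260)
φ3=240.0°: virtual centre (-0.1474, -0.2554, -0.0388), radius l
subtract pairs → two planes through P
linear system: -0.8435x+0.5157y = 0.0075−0.1200z; -0.8406x+-0.5108y = 0.0066−0.0944z
det = 0.8643;  x = -0.0083+0.1273z,  y = 0.0008+-0.0246z
into |P−S₁|² = l²: 1.0168z² + 0.1005z + -0.1160 = 0;  Δ = 0.4819;  z = -0.3908 or 0.2920 → z<0 root = -0.3908
x = -0.0581, y = 0.0104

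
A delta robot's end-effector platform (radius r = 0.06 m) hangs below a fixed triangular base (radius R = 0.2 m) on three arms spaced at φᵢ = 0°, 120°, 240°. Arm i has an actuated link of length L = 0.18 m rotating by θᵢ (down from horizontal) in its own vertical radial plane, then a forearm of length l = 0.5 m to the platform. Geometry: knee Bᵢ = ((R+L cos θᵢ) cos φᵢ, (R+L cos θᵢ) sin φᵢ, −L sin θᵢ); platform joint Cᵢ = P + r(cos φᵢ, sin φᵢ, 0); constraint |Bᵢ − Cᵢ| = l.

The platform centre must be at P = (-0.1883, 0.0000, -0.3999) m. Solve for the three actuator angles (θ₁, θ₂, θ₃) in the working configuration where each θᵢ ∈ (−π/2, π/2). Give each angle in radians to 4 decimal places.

θ₁ = 0.9597, θ₂ = -0.0872, θ₃ = -0.0872

arm 1 (φ=0.0°): x'=-0.1883, y'=0.0000
  A cos θ + B sin θ = C:  0.3283·cos θ + -0.3999·sin θ = -0.1392
  √(A²+B²)=0.5174;  θ1 = -0.8834+1.8431 ≈ 0.9597
φ2=120.0° → target in arm frame (0.0941, 0.1631)
  e−x'=0.0459;  (l²−L²−(e−x')²−y'²−z²)/2L = 0.0805
  θ2 = atan2(B,A) + arccos(C/0.4025) = -0.0872
φ3=240.0° → target in arm frame (0.0942, -0.1631)
  A=0.0458, B=-0.3999, C=(l²−L²−A²−y'²−z²)/(2L)=0.0805
  √(A²+B²)=0.4025;  θ3 = -1.4566+1.3694 ≈ -0.0872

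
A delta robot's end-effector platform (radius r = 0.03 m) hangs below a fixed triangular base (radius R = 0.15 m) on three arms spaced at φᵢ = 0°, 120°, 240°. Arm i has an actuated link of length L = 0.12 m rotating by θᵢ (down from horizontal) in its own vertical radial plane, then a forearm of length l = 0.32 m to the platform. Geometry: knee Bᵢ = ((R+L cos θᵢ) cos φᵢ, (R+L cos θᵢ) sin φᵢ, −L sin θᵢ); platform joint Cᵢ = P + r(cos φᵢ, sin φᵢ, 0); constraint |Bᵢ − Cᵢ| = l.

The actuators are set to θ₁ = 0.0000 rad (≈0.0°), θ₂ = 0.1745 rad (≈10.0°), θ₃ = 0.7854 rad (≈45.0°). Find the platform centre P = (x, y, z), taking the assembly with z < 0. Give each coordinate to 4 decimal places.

O1 = (0.2400·cos0.0°, 0.2400·sin0.0°, 0.0000) = (0.2400, 0.0000, 0.0000)
arm 2 at φ=120.0°: ρ2 = 0.2382;  O2 = (-0.1191, 0.2063, -0.0208)
φ3=240.0°: virtual centre (-0.1024, -0.1774, -0.0849), radius l
subtract pairs → two planes through P
[-0.7182 0.4125 -0.0417]·P = -0.0004;  [-0.6849 -0.3548 -0.1697]·P = -0.0084
Cramer: x(z) = 0.0068-0.1578z;  y(z) = 0.0107-0.1737z
into |P−O₁|² = l²: 1.0551z² + 0.0699z + -0.0479 = 0;  Δ = 0.2070;  z = -0.2487 or 0.1825 → z<0 root = -0.2487
x = 0.0460, y = 0.0539

(0.0460, 0.0539, -0.2487)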